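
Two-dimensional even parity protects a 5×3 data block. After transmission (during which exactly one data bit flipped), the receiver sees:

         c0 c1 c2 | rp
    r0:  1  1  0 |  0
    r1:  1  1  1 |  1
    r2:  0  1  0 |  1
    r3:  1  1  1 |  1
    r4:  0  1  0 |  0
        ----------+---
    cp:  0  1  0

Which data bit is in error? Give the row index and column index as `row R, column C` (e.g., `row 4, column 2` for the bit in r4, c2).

row 4, column 0

Recompute each row's even parity and compare to rp:
  r0: data parity 0, sent rp 0 → ok
  r1: data parity 1, sent rp 1 → ok
  r2: data parity 1, sent rp 1 → ok
  r3: data parity 1, sent rp 1 → ok
  r4: data parity 1, sent rp 0 → mismatch
Recompute each column's even parity and compare to cp:
  c0: data parity 1, sent cp 0 → mismatch
  c1: data parity 1, sent cp 1 → ok
  c2: data parity 0, sent cp 0 → ok
Exactly one row (r4) and one column (c0) fail → the flipped bit is at their intersection.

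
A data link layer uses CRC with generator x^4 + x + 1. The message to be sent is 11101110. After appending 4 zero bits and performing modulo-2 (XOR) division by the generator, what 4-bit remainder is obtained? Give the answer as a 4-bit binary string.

Append 4 zeros: 111011100000. Divide by 10011 (XOR where the leading bit is 1):
  pos 0: 11101 XOR 10011 = 01110
  pos 1: 11101 XOR 10011 = 01110
  pos 2: 11101 XOR 10011 = 01110
  pos 3: 11100 XOR 10011 = 01111
  pos 4: 11110 XOR 10011 = 01101
  pos 5: 11010 XOR 10011 = 01001
  pos 6: 10010 XOR 10011 = 00001
Remainder (last 4 bits) = 0010. This is the CRC / FCS.

0010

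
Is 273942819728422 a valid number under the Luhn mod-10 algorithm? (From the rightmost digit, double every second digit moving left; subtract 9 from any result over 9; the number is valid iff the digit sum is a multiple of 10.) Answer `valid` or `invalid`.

valid

From the right, keep odd positions and double even positions (subtract 9 from any doubled value over 9):
  doubled (positions 2,4,...): 4 7 5 2 4 9 5 → sum 36
  kept (positions 1,3,...): 2 4 2 9 8 4 3 2 → sum 34
Total = 70.
70 mod 10 = 0, so the number is valid.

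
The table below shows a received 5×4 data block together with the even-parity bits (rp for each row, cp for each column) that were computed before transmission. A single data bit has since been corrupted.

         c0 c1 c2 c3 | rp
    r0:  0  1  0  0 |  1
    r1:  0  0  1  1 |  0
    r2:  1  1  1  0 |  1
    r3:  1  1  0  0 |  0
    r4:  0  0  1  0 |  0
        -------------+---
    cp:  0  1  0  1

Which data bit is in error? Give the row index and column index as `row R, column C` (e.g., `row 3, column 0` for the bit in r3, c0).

row 4, column 2

Recompute each row's even parity and compare to rp:
  r0: data parity 1, sent rp 1 → ok
  r1: data parity 0, sent rp 0 → ok
  r2: data parity 1, sent rp 1 → ok
  r3: data parity 0, sent rp 0 → ok
  r4: data parity 1, sent rp 0 → mismatch
Recompute each column's even parity and compare to cp:
  c0: data parity 0, sent cp 0 → ok
  c1: data parity 1, sent cp 1 → ok
  c2: data parity 1, sent cp 0 → mismatch
  c3: data parity 1, sent cp 1 → ok
Exactly one row (r4) and one column (c2) fail → the flipped bit is at their intersection.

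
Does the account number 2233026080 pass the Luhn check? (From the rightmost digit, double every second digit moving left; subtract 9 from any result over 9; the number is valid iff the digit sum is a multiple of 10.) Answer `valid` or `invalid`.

invalid

From the right, keep odd positions and double even positions (subtract 9 from any doubled value over 9):
  doubled (positions 2,4,...): 7 3 0 6 4 → sum 20
  kept (positions 1,3,...): 0 0 2 3 2 → sum 7
Total = 27.
27 mod 10 = 7, so the number is invalid.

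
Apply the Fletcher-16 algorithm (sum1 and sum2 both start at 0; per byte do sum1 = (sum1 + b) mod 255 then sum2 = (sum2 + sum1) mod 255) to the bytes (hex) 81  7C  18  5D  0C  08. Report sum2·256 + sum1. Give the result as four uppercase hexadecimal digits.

Running sums (mod 255):
  after byte 0 (81): sum1=129, sum2=129
  after byte 1 (7C): sum1=253, sum2=127
  after byte 2 (18): sum1=22, sum2=149
  after byte 3 (5D): sum1=115, sum2=9
  after byte 4 (0C): sum1=127, sum2=136
  after byte 5 (08): sum1=135, sum2=16
Checksum = sum2·256 + sum1 = 16·256 + 135 = 4231 = 0x1087.

1087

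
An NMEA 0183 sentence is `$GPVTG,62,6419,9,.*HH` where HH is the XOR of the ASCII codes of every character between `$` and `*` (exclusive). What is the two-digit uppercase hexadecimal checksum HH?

4B

XOR the ASCII codes of the payload characters:
  'G' = 0x47 → acc = 0x47
  'P' = 0x50 → acc = 0x17
  'V' = 0x56 → acc = 0x41
  'T' = 0x54 → acc = 0x15
  'G' = 0x47 → acc = 0x52
  ',' = 0x2C → acc = 0x7E
  '6' = 0x36 → acc = 0x48
  '2' = 0x32 → acc = 0x7A
  ',' = 0x2C → acc = 0x56
  '6' = 0x36 → acc = 0x60
  '4' = 0x34 → acc = 0x54
  '1' = 0x31 → acc = 0x65
  '9' = 0x39 → acc = 0x5C
  ',' = 0x2C → acc = 0x70
  '9' = 0x39 → acc = 0x49
  ',' = 0x2C → acc = 0x65
  '.' = 0x2E → acc = 0x4B
Checksum = 0x4B.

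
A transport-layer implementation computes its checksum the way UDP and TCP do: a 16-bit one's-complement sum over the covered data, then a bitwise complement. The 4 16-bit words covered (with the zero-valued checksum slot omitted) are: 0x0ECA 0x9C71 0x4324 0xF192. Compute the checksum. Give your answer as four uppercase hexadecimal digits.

One's-complement addition (fold any carry out of bit 15 back into bit 0):
  0x0ECA + 0x9C71 = 0x0AB3B
  0xAB3B + 0x4324 = 0x0EE5F
  0xEE5F + 0xF192 = 0x1DFF1 → wrap carry → 0xDFF2
One's-complement sum = 0xDFF2.
Checksum = ~0xDFF2 & 0xFFFF = 0x200D.

200D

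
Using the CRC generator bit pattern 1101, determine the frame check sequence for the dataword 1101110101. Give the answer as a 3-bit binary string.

Append 3 zeros: 1101110101000. Divide by 1101 (XOR where the leading bit is 1):
  pos 0: 1101 XOR 1101 = 0000
  pos 4: 1101 XOR 1101 = 0000
  pos 9: 1000 XOR 1101 = 0101
Remainder (last 3 bits) = 101. This is the CRC / FCS.

101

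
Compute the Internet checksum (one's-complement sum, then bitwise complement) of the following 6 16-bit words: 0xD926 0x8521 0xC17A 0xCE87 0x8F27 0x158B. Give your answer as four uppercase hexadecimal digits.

One's-complement addition (fold any carry out of bit 15 back into bit 0):
  0xD926 + 0x8521 = 0x15E47 → wrap carry → 0x5E48
  0x5E48 + 0xC17A = 0x11FC2 → wrap carry → 0x1FC3
  0x1FC3 + 0xCE87 = 0x0EE4A
  0xEE4A + 0x8F27 = 0x17D71 → wrap carry → 0x7D72
  0x7D72 + 0x158B = 0x092FD
One's-complement sum = 0x92FD.
Checksum = ~0x92FD & 0xFFFF = 0x6D02.

6D02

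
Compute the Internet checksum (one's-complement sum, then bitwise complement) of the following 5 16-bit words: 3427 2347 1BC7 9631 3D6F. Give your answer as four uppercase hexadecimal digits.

One's-complement addition (fold any carry out of bit 15 back into bit 0):
  0x3427 + 0x2347 = 0x0576E
  0x576E + 0x1BC7 = 0x07335
  0x7335 + 0x9631 = 0x10966 → wrap carry → 0x0967
  0x0967 + 0x3D6F = 0x046D6
One's-complement sum = 0x46D6.
Checksum = ~0x46D6 & 0xFFFF = 0xB929.

B929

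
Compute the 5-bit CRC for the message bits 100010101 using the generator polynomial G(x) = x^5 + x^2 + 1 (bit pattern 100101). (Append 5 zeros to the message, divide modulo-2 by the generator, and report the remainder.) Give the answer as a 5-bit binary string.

Append 5 zeros: 10001010100000. Divide by 100101 (XOR where the leading bit is 1):
  pos 0: 100010 XOR 100101 = 000111
  pos 3: 111101 XOR 100101 = 011000
  pos 4: 110000 XOR 100101 = 010101
  pos 5: 101010 XOR 100101 = 001111
  pos 7: 111100 XOR 100101 = 011001
  pos 8: 110010 XOR 100101 = 010111
Remainder (last 5 bits) = 10111. This is the CRC / FCS.

10111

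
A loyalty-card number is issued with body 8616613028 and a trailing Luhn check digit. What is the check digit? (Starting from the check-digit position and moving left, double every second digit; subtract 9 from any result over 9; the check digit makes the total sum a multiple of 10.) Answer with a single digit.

Partial digits right→left: 8 2 0 3 1 6 6 1 6 8
Double every second digit counting from the check-digit position (so the 1st, 3rd, 5th, ... of the partial from the right).
  doubled (with −9 where >9): 7 0 2 3 3 → sum 15
  kept as-is: 2 3 6 1 8 → sum 20
Total = 15 + 20 = 35.
Check digit = (10 − (35 mod 10)) mod 10 = 5.

5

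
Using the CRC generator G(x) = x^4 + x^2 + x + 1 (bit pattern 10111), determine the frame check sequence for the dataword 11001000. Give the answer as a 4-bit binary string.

1110

Append 4 zeros: 110010000000. Divide by 10111 (XOR where the leading bit is 1):
  pos 0: 11001 XOR 10111 = 01110
  pos 1: 11100 XOR 10111 = 01011
  pos 2: 10110 XOR 10111 = 00001
  pos 6: 10000 XOR 10111 = 00111
Remainder (last 4 bits) = 1110. This is the CRC / FCS.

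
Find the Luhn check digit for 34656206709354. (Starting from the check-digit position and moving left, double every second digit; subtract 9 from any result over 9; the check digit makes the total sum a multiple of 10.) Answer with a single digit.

Partial digits right→left: 4 5 3 9 0 7 6 0 2 6 5 6 4 3
Double every second digit counting from the check-digit position (so the 1st, 3rd, 5th, ... of the partial from the right).
  doubled (with −9 where >9): 8 6 0 3 4 1 8 → sum 30
  kept as-is: 5 9 7 0 6 6 3 → sum 36
Total = 30 + 36 = 66.
Check digit = (10 − (66 mod 10)) mod 10 = 4.

4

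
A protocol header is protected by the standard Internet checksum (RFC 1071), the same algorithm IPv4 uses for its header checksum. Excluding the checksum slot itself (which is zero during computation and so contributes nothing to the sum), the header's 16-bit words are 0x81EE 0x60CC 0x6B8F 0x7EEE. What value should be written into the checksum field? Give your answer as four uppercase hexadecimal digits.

32C7

One's-complement addition (fold any carry out of bit 15 back into bit 0):
  0x81EE + 0x60CC = 0x0E2BA
  0xE2BA + 0x6B8F = 0x14E49 → wrap carry → 0x4E4A
  0x4E4A + 0x7EEE = 0x0CD38
One's-complement sum = 0xCD38.
Checksum = ~0xCD38 & 0xFFFF = 0x32C7.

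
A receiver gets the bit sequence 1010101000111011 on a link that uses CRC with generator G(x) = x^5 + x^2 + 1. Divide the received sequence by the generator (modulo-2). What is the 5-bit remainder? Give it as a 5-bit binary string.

Modulo-2 division of 1010101000111011 by 100101:
  pos 0: 101010 XOR 100101 = 001111
  pos 2: 111110 XOR 100101 = 011011
  pos 3: 110110 XOR 100101 = 010011
  pos 4: 100110 XOR 100101 = 000011
  pos 8: 111110 XOR 100101 = 011011
  pos 9: 110111 XOR 100101 = 010010
  pos 10: 100101 XOR 100101 = 000000
Remainder = 00000 (zero — the frame passes the CRC check).

00000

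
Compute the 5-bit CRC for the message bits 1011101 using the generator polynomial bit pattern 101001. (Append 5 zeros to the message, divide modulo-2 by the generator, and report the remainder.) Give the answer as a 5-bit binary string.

01100

Append 5 zeros: 101110100000. Divide by 101001 (XOR where the leading bit is 1):
  pos 0: 101110 XOR 101001 = 000111
  pos 3: 111100 XOR 101001 = 010101
  pos 4: 101010 XOR 101001 = 000011
Remainder (last 5 bits) = 01100. This is the CRC / FCS.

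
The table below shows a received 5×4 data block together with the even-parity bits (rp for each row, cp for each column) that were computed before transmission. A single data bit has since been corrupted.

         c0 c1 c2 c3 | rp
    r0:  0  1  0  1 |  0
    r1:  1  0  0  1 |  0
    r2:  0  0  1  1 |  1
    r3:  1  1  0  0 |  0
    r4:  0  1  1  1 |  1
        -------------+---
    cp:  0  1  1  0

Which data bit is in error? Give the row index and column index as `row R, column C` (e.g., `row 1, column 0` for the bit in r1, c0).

Recompute each row's even parity and compare to rp:
  r0: data parity 0, sent rp 0 → ok
  r1: data parity 0, sent rp 0 → ok
  r2: data parity 0, sent rp 1 → mismatch
  r3: data parity 0, sent rp 0 → ok
  r4: data parity 1, sent rp 1 → ok
Recompute each column's even parity and compare to cp:
  c0: data parity 0, sent cp 0 → ok
  c1: data parity 1, sent cp 1 → ok
  c2: data parity 0, sent cp 1 → mismatch
  c3: data parity 0, sent cp 0 → ok
Exactly one row (r2) and one column (c2) fail → the flipped bit is at their intersection.

row 2, column 2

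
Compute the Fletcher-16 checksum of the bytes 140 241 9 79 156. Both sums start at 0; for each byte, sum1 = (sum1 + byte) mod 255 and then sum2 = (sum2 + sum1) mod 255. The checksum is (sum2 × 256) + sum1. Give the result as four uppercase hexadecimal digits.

Running sums (mod 255):
  after byte 0 (140): sum1=140, sum2=140
  after byte 1 (241): sum1=126, sum2=11
  after byte 2 (9): sum1=135, sum2=146
  after byte 3 (79): sum1=214, sum2=105
  after byte 4 (156): sum1=115, sum2=220
Checksum = sum2·256 + sum1 = 220·256 + 115 = 56435 = 0xDC73.

DC73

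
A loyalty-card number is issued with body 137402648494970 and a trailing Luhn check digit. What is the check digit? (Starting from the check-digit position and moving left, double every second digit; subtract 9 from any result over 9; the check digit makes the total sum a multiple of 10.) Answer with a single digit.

7

Partial digits right→left: 0 7 9 4 9 4 8 4 6 2 0 4 7 3 1
Double every second digit counting from the check-digit position (so the 1st, 3rd, 5th, ... of the partial from the right).
  doubled (with −9 where >9): 0 9 9 7 3 0 5 2 → sum 35
  kept as-is: 7 4 4 4 2 4 3 → sum 28
Total = 35 + 28 = 63.
Check digit = (10 − (63 mod 10)) mod 10 = 7.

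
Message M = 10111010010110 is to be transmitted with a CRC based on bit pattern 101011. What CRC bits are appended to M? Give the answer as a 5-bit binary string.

01001

Append 5 zeros: 1011101001011000000. Divide by 101011 (XOR where the leading bit is 1):
  pos 0: 101110 XOR 101011 = 000101
  pos 3: 101100 XOR 101011 = 000111
  pos 6: 111101 XOR 101011 = 010110
  pos 7: 101101 XOR 101011 = 000110
  pos 10: 110000 XOR 101011 = 011011
  pos 11: 110110 XOR 101011 = 011101
  pos 12: 111010 XOR 101011 = 010001
  pos 13: 100010 XOR 101011 = 001001
Remainder (last 5 bits) = 01001. This is the CRC / FCS.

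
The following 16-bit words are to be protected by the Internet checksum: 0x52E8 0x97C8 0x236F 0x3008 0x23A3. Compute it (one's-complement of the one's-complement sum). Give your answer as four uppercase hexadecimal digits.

One's-complement addition (fold any carry out of bit 15 back into bit 0):
  0x52E8 + 0x97C8 = 0x0EAB0
  0xEAB0 + 0x236F = 0x10E1F → wrap carry → 0x0E20
  0x0E20 + 0x3008 = 0x03E28
  0x3E28 + 0x23A3 = 0x061CB
One's-complement sum = 0x61CB.
Checksum = ~0x61CB & 0xFFFF = 0x9E34.

9E34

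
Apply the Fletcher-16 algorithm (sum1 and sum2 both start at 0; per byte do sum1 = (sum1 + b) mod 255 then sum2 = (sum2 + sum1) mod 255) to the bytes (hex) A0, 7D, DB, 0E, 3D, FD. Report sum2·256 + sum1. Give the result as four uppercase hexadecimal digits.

Running sums (mod 255):
  after byte 0 (A0): sum1=160, sum2=160
  after byte 1 (7D): sum1=30, sum2=190
  after byte 2 (DB): sum1=249, sum2=184
  after byte 3 (0E): sum1=8, sum2=192
  after byte 4 (3D): sum1=69, sum2=6
  after byte 5 (FD): sum1=67, sum2=73
Checksum = sum2·256 + sum1 = 73·256 + 67 = 18755 = 0x4943.

4943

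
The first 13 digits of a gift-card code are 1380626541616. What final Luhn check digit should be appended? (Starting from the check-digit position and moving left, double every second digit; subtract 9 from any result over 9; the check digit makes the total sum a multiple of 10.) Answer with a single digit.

9

Partial digits right→left: 6 1 6 1 4 5 6 2 6 0 8 3 1
Double every second digit counting from the check-digit position (so the 1st, 3rd, 5th, ... of the partial from the right).
  doubled (with −9 where >9): 3 3 8 3 3 7 2 → sum 29
  kept as-is: 1 1 5 2 0 3 → sum 12
Total = 29 + 12 = 41.
Check digit = (10 − (41 mod 10)) mod 10 = 9.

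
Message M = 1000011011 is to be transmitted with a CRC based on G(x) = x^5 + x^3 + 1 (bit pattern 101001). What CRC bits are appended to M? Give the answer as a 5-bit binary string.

Append 5 zeros: 100001101100000. Divide by 101001 (XOR where the leading bit is 1):
  pos 0: 100001 XOR 101001 = 001000
  pos 2: 100010 XOR 101001 = 001011
  pos 4: 101111 XOR 101001 = 000110
  pos 7: 110000 XOR 101001 = 011001
  pos 8: 110010 XOR 101001 = 011011
  pos 9: 110110 XOR 101001 = 011111
Remainder (last 5 bits) = 11111. This is the CRC / FCS.

11111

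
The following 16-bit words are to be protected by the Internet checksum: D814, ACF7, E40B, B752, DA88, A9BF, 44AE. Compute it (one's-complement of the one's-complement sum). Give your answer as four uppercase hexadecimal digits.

169E

One's-complement addition (fold any carry out of bit 15 back into bit 0):
  0xD814 + 0xACF7 = 0x1850B → wrap carry → 0x850C
  0x850C + 0xE40B = 0x16917 → wrap carry → 0x6918
  0x6918 + 0xB752 = 0x1206A → wrap carry → 0x206B
  0x206B + 0xDA88 = 0x0FAF3
  0xFAF3 + 0xA9BF = 0x1A4B2 → wrap carry → 0xA4B3
  0xA4B3 + 0x44AE = 0x0E961
One's-complement sum = 0xE961.
Checksum = ~0xE961 & 0xFFFF = 0x169E.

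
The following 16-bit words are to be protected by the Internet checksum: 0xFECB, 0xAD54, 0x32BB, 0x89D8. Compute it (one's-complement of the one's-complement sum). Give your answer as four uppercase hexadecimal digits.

One's-complement addition (fold any carry out of bit 15 back into bit 0):
  0xFECB + 0xAD54 = 0x1AC1F → wrap carry → 0xAC20
  0xAC20 + 0x32BB = 0x0DEDB
  0xDEDB + 0x89D8 = 0x168B3 → wrap carry → 0x68B4
One's-complement sum = 0x68B4.
Checksum = ~0x68B4 & 0xFFFF = 0x974B.

974B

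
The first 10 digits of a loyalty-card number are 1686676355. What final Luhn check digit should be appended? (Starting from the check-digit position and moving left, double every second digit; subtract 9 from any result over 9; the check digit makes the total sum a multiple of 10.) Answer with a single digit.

6

Partial digits right→left: 5 5 3 6 7 6 6 8 6 1
Double every second digit counting from the check-digit position (so the 1st, 3rd, 5th, ... of the partial from the right).
  doubled (with −9 where >9): 1 6 5 3 3 → sum 18
  kept as-is: 5 6 6 8 1 → sum 26
Total = 18 + 26 = 44.
Check digit = (10 − (44 mod 10)) mod 10 = 6.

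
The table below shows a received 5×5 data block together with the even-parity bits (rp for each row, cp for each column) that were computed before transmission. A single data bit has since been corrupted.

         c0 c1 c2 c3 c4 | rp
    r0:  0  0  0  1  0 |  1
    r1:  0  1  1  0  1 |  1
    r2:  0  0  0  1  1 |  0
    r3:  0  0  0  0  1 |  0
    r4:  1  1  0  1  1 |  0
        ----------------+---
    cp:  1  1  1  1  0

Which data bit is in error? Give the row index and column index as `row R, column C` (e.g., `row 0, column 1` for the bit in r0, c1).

Recompute each row's even parity and compare to rp:
  r0: data parity 1, sent rp 1 → ok
  r1: data parity 1, sent rp 1 → ok
  r2: data parity 0, sent rp 0 → ok
  r3: data parity 1, sent rp 0 → mismatch
  r4: data parity 0, sent rp 0 → ok
Recompute each column's even parity and compare to cp:
  c0: data parity 1, sent cp 1 → ok
  c1: data parity 0, sent cp 1 → mismatch
  c2: data parity 1, sent cp 1 → ok
  c3: data parity 1, sent cp 1 → ok
  c4: data parity 0, sent cp 0 → ok
Exactly one row (r3) and one column (c1) fail → the flipped bit is at their intersection.

row 3, column 1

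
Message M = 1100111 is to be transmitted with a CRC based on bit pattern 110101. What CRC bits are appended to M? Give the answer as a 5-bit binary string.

Append 5 zeros: 110011100000. Divide by 110101 (XOR where the leading bit is 1):
  pos 0: 110011 XOR 110101 = 000110
  pos 3: 110100 XOR 110101 = 000001
Remainder (last 5 bits) = 01000. This is the CRC / FCS.

01000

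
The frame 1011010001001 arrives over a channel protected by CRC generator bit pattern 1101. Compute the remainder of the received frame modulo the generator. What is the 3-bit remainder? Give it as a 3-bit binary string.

111

Modulo-2 division of 1011010001001 by 1101:
  pos 0: 1011 XOR 1101 = 0110
  pos 1: 1100 XOR 1101 = 0001
  pos 4: 1100 XOR 1101 = 0001
  pos 7: 1010 XOR 1101 = 0111
  pos 8: 1110 XOR 1101 = 0011
Remainder = 111 (nonzero — an error is detected).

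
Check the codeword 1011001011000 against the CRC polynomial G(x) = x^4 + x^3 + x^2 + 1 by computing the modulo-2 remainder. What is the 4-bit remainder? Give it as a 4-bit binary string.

Modulo-2 division of 1011001011000 by 11101:
  pos 0: 10110 XOR 11101 = 01011
  pos 1: 10110 XOR 11101 = 01011
  pos 2: 10111 XOR 11101 = 01010
  pos 3: 10100 XOR 11101 = 01001
  pos 4: 10011 XOR 11101 = 01110
  pos 5: 11101 XOR 11101 = 00000
Remainder = 0000 (zero — the frame passes the CRC check).

0000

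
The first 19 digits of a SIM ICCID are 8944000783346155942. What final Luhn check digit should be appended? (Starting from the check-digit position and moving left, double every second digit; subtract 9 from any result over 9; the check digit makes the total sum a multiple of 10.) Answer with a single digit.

8

Partial digits right→left: 2 4 9 5 5 1 6 4 3 3 8 7 0 0 0 4 4 9 8
Double every second digit counting from the check-digit position (so the 1st, 3rd, 5th, ... of the partial from the right).
  doubled (with −9 where >9): 4 9 1 3 6 7 0 0 8 7 → sum 45
  kept as-is: 4 5 1 4 3 7 0 4 9 → sum 37
Total = 45 + 37 = 82.
Check digit = (10 − (82 mod 10)) mod 10 = 8.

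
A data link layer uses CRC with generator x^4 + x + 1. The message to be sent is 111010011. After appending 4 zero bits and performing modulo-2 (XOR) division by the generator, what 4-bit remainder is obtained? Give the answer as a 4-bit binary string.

0110

Append 4 zeros: 1110100110000. Divide by 10011 (XOR where the leading bit is 1):
  pos 0: 11101 XOR 10011 = 01110
  pos 1: 11100 XOR 10011 = 01111
  pos 2: 11110 XOR 10011 = 01101
  pos 3: 11011 XOR 10011 = 01000
  pos 4: 10001 XOR 10011 = 00010
  pos 7: 10000 XOR 10011 = 00011
Remainder (last 4 bits) = 0110. This is the CRC / FCS.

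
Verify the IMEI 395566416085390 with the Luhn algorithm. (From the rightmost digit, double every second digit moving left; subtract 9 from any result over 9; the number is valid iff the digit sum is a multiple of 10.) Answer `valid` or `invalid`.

valid

From the right, keep odd positions and double even positions (subtract 9 from any doubled value over 9):
  doubled (positions 2,4,...): 9 1 0 2 3 1 9 → sum 25
  kept (positions 1,3,...): 0 3 8 6 4 6 5 3 → sum 35
Total = 60.
60 mod 10 = 0, so the number is valid.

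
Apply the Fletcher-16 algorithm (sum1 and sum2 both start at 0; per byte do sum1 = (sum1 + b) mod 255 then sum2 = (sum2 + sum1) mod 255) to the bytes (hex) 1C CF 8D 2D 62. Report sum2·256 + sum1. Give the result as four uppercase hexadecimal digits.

3109

Running sums (mod 255):
  after byte 0 (1C): sum1=28, sum2=28
  after byte 1 (CF): sum1=235, sum2=8
  after byte 2 (8D): sum1=121, sum2=129
  after byte 3 (2D): sum1=166, sum2=40
  after byte 4 (62): sum1=9, sum2=49
Checksum = sum2·256 + sum1 = 49·256 + 9 = 12553 = 0x3109.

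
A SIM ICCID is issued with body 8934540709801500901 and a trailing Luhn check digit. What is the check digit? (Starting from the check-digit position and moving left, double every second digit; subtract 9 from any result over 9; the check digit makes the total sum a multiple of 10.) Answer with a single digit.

8

Partial digits right→left: 1 0 9 0 0 5 1 0 8 9 0 7 0 4 5 4 3 9 8
Double every second digit counting from the check-digit position (so the 1st, 3rd, 5th, ... of the partial from the right).
  doubled (with −9 where >9): 2 9 0 2 7 0 0 1 6 7 → sum 34
  kept as-is: 0 0 5 0 9 7 4 4 9 → sum 38
Total = 34 + 38 = 72.
Check digit = (10 − (72 mod 10)) mod 10 = 8.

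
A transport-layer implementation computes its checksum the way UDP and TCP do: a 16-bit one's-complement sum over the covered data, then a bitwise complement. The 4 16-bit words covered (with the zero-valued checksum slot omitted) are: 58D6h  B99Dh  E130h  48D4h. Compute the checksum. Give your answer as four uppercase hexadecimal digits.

C386

One's-complement addition (fold any carry out of bit 15 back into bit 0):
  0x58D6 + 0xB99D = 0x11273 → wrap carry → 0x1274
  0x1274 + 0xE130 = 0x0F3A4
  0xF3A4 + 0x48D4 = 0x13C78 → wrap carry → 0x3C79
One's-complement sum = 0x3C79.
Checksum = ~0x3C79 & 0xFFFF = 0xC386.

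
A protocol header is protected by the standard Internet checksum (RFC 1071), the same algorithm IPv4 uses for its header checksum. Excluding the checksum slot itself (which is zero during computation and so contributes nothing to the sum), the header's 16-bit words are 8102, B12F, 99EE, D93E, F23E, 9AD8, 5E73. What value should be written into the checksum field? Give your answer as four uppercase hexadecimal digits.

One's-complement addition (fold any carry out of bit 15 back into bit 0):
  0x8102 + 0xB12F = 0x13231 → wrap carry → 0x3232
  0x3232 + 0x99EE = 0x0CC20
  0xCC20 + 0xD93E = 0x1A55E → wrap carry → 0xA55F
  0xA55F + 0xF23E = 0x1979D → wrap carry → 0x979E
  0x979E + 0x9AD8 = 0x13276 → wrap carry → 0x3277
  0x3277 + 0x5E73 = 0x090EA
One's-complement sum = 0x90EA.
Checksum = ~0x90EA & 0xFFFF = 0x6F15.

6F15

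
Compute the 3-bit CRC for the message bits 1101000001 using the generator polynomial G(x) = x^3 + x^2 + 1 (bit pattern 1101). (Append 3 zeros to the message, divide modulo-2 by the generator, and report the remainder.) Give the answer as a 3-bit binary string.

Append 3 zeros: 1101000001000. Divide by 1101 (XOR where the leading bit is 1):
  pos 0: 1101 XOR 1101 = 0000
  pos 9: 1000 XOR 1101 = 0101
Remainder (last 3 bits) = 101. This is the CRC / FCS.

101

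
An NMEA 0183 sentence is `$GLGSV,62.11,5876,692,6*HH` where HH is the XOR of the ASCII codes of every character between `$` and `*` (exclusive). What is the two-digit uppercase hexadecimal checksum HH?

64

XOR the ASCII codes of the payload characters:
  'G' = 0x47 → acc = 0x47
  'L' = 0x4C → acc = 0x0B
  'G' = 0x47 → acc = 0x4C
  'S' = 0x53 → acc = 0x1F
  'V' = 0x56 → acc = 0x49
  ',' = 0x2C → acc = 0x65
  '6' = 0x36 → acc = 0x53
  '2' = 0x32 → acc = 0x61
  '.' = 0x2E → acc = 0x4F
  '1' = 0x31 → acc = 0x7E
  '1' = 0x31 → acc = 0x4F
  ',' = 0x2C → acc = 0x63
  '5' = 0x35 → acc = 0x56
  '8' = 0x38 → acc = 0x6E
  '7' = 0x37 → acc = 0x59
  '6' = 0x36 → acc = 0x6F
  ',' = 0x2C → acc = 0x43
  '6' = 0x36 → acc = 0x75
  '9' = 0x39 → acc = 0x4C
  '2' = 0x32 → acc = 0x7E
  ',' = 0x2C → acc = 0x52
  '6' = 0x36 → acc = 0x64
Checksum = 0x64.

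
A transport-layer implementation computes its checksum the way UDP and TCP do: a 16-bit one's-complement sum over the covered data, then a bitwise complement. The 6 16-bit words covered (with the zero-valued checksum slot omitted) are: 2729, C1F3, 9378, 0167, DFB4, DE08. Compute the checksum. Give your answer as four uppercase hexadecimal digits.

C445

One's-complement addition (fold any carry out of bit 15 back into bit 0):
  0x2729 + 0xC1F3 = 0x0E91C
  0xE91C + 0x9378 = 0x17C94 → wrap carry → 0x7C95
  0x7C95 + 0x0167 = 0x07DFC
  0x7DFC + 0xDFB4 = 0x15DB0 → wrap carry → 0x5DB1
  0x5DB1 + 0xDE08 = 0x13BB9 → wrap carry → 0x3BBA
One's-complement sum = 0x3BBA.
Checksum = ~0x3BBA & 0xFFFF = 0xC445.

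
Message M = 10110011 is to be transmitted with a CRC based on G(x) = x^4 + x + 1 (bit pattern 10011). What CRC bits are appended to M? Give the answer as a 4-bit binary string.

Append 4 zeros: 101100110000. Divide by 10011 (XOR where the leading bit is 1):
  pos 0: 10110 XOR 10011 = 00101
  pos 2: 10101 XOR 10011 = 00110
  pos 4: 11010 XOR 10011 = 01001
  pos 5: 10010 XOR 10011 = 00001
Remainder (last 4 bits) = 0100. This is the CRC / FCS.

0100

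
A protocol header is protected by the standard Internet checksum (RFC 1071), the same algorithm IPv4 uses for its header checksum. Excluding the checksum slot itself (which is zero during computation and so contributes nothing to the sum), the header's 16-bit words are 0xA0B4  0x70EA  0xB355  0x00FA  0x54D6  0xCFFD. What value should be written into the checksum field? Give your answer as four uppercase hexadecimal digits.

One's-complement addition (fold any carry out of bit 15 back into bit 0):
  0xA0B4 + 0x70EA = 0x1119E → wrap carry → 0x119F
  0x119F + 0xB355 = 0x0C4F4
  0xC4F4 + 0x00FA = 0x0C5EE
  0xC5EE + 0x54D6 = 0x11AC4 → wrap carry → 0x1AC5
  0x1AC5 + 0xCFFD = 0x0EAC2
One's-complement sum = 0xEAC2.
Checksum = ~0xEAC2 & 0xFFFF = 0x153D.

153D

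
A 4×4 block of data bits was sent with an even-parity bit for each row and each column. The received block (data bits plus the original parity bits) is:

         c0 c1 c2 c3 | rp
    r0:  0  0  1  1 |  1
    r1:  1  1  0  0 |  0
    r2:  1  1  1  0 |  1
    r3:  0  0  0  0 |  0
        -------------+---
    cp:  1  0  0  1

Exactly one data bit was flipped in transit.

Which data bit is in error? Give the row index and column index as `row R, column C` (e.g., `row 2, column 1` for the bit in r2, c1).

Recompute each row's even parity and compare to rp:
  r0: data parity 0, sent rp 1 → mismatch
  r1: data parity 0, sent rp 0 → ok
  r2: data parity 1, sent rp 1 → ok
  r3: data parity 0, sent rp 0 → ok
Recompute each column's even parity and compare to cp:
  c0: data parity 0, sent cp 1 → mismatch
  c1: data parity 0, sent cp 0 → ok
  c2: data parity 0, sent cp 0 → ok
  c3: data parity 1, sent cp 1 → ok
Exactly one row (r0) and one column (c0) fail → the flipped bit is at their intersection.

row 0, column 0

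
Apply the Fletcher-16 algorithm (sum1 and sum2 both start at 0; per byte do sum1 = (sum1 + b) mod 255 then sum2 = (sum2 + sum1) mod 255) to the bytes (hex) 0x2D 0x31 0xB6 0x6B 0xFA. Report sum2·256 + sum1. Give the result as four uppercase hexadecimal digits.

Running sums (mod 255):
  after byte 0 (0x2D): sum1=45, sum2=45
  after byte 1 (0x31): sum1=94, sum2=139
  after byte 2 (0xB6): sum1=21, sum2=160
  after byte 3 (0x6B): sum1=128, sum2=33
  after byte 4 (0xFA): sum1=123, sum2=156
Checksum = sum2·256 + sum1 = 156·256 + 123 = 40059 = 0x9C7B.

9C7B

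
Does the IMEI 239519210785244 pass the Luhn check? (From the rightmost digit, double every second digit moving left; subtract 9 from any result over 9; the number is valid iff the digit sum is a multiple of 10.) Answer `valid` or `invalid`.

valid

From the right, keep odd positions and double even positions (subtract 9 from any doubled value over 9):
  doubled (positions 2,4,...): 8 1 5 2 9 1 6 → sum 32
  kept (positions 1,3,...): 4 2 8 0 2 1 9 2 → sum 28
Total = 60.
60 mod 10 = 0, so the number is valid.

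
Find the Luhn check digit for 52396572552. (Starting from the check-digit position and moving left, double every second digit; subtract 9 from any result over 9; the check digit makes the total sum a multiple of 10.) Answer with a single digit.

Partial digits right→left: 2 5 5 2 7 5 6 9 3 2 5
Double every second digit counting from the check-digit position (so the 1st, 3rd, 5th, ... of the partial from the right).
  doubled (with −9 where >9): 4 1 5 3 6 1 → sum 20
  kept as-is: 5 2 5 9 2 → sum 23
Total = 20 + 23 = 43.
Check digit = (10 − (43 mod 10)) mod 10 = 7.

7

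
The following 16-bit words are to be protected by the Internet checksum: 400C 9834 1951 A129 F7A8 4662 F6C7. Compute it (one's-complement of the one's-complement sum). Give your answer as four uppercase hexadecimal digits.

One's-complement addition (fold any carry out of bit 15 back into bit 0):
  0x400C + 0x9834 = 0x0D840
  0xD840 + 0x1951 = 0x0F191
  0xF191 + 0xA129 = 0x192BA → wrap carry → 0x92BB
  0x92BB + 0xF7A8 = 0x18A63 → wrap carry → 0x8A64
  0x8A64 + 0x4662 = 0x0D0C6
  0xD0C6 + 0xF6C7 = 0x1C78D → wrap carry → 0xC78E
One's-complement sum = 0xC78E.
Checksum = ~0xC78E & 0xFFFF = 0x3871.

3871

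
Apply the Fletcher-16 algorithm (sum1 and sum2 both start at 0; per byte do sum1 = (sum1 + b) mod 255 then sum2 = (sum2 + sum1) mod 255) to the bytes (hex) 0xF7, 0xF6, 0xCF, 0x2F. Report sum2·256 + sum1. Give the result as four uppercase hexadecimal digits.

93ED

Running sums (mod 255):
  after byte 0 (0xF7): sum1=247, sum2=247
  after byte 1 (0xF6): sum1=238, sum2=230
  after byte 2 (0xCF): sum1=190, sum2=165
  after byte 3 (0x2F): sum1=237, sum2=147
Checksum = sum2·256 + sum1 = 147·256 + 237 = 37869 = 0x93ED.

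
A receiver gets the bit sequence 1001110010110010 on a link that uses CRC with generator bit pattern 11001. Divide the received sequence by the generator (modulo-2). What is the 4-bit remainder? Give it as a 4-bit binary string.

Modulo-2 division of 1001110010110010 by 11001:
  pos 0: 10011 XOR 11001 = 01010
  pos 1: 10101 XOR 11001 = 01100
  pos 2: 11000 XOR 11001 = 00001
  pos 6: 10101 XOR 11001 = 01100
  pos 7: 11001 XOR 11001 = 00000
Remainder = 0010 (nonzero — an error is detected).

0010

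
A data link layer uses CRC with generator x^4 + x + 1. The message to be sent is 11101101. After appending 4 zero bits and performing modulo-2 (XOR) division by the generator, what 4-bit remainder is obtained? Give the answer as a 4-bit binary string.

Append 4 zeros: 111011010000. Divide by 10011 (XOR where the leading bit is 1):
  pos 0: 11101 XOR 10011 = 01110
  pos 1: 11101 XOR 10011 = 01110
  pos 2: 11100 XOR 10011 = 01111
  pos 3: 11111 XOR 10011 = 01100
  pos 4: 11000 XOR 10011 = 01011
  pos 5: 10110 XOR 10011 = 00101
  pos 7: 10100 XOR 10011 = 00111
Remainder (last 4 bits) = 0111. This is the CRC / FCS.

0111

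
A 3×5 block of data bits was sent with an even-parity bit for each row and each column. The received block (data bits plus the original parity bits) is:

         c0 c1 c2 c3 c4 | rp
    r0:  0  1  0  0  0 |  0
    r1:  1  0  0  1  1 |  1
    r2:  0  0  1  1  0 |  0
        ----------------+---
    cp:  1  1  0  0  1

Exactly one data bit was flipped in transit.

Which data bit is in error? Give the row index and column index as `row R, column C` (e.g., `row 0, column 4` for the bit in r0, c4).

Recompute each row's even parity and compare to rp:
  r0: data parity 1, sent rp 0 → mismatch
  r1: data parity 1, sent rp 1 → ok
  r2: data parity 0, sent rp 0 → ok
Recompute each column's even parity and compare to cp:
  c0: data parity 1, sent cp 1 → ok
  c1: data parity 1, sent cp 1 → ok
  c2: data parity 1, sent cp 0 → mismatch
  c3: data parity 0, sent cp 0 → ok
  c4: data parity 1, sent cp 1 → ok
Exactly one row (r0) and one column (c2) fail → the flipped bit is at their intersection.

row 0, column 2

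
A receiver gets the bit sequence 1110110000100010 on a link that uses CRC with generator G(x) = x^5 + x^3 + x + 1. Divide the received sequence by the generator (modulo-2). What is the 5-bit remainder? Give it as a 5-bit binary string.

Modulo-2 division of 1110110000100010 by 101011:
  pos 0: 111011 XOR 101011 = 010000
  pos 1: 100000 XOR 101011 = 001011
  pos 3: 101100 XOR 101011 = 000111
  pos 6: 111010 XOR 101011 = 010001
  pos 7: 100010 XOR 101011 = 001001
  pos 9: 100101 XOR 101011 = 001110
Remainder = 11100 (nonzero — an error is detected).

11100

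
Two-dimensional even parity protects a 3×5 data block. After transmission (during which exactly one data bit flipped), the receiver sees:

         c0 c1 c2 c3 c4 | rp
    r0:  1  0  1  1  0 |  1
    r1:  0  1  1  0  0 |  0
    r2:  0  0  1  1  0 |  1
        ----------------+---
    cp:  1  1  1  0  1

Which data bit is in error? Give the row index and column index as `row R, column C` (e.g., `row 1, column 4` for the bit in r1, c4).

row 2, column 4

Recompute each row's even parity and compare to rp:
  r0: data parity 1, sent rp 1 → ok
  r1: data parity 0, sent rp 0 → ok
  r2: data parity 0, sent rp 1 → mismatch
Recompute each column's even parity and compare to cp:
  c0: data parity 1, sent cp 1 → ok
  c1: data parity 1, sent cp 1 → ok
  c2: data parity 1, sent cp 1 → ok
  c3: data parity 0, sent cp 0 → ok
  c4: data parity 0, sent cp 1 → mismatch
Exactly one row (r2) and one column (c4) fail → the flipped bit is at their intersection.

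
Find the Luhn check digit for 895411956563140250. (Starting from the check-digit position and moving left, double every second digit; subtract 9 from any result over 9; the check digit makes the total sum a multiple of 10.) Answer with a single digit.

0

Partial digits right→left: 0 5 2 0 4 1 3 6 5 6 5 9 1 1 4 5 9 8
Double every second digit counting from the check-digit position (so the 1st, 3rd, 5th, ... of the partial from the right).
  doubled (with −9 where >9): 0 4 8 6 1 1 2 8 9 → sum 39
  kept as-is: 5 0 1 6 6 9 1 5 8 → sum 41
Total = 39 + 41 = 80.
Check digit = (10 − (80 mod 10)) mod 10 = 0.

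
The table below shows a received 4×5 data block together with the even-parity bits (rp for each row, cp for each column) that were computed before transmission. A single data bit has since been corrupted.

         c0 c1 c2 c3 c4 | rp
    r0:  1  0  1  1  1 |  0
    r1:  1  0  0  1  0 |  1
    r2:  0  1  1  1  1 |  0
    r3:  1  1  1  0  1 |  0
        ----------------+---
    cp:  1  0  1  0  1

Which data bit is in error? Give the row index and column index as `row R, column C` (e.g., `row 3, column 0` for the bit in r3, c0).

row 1, column 3

Recompute each row's even parity and compare to rp:
  r0: data parity 0, sent rp 0 → ok
  r1: data parity 0, sent rp 1 → mismatch
  r2: data parity 0, sent rp 0 → ok
  r3: data parity 0, sent rp 0 → ok
Recompute each column's even parity and compare to cp:
  c0: data parity 1, sent cp 1 → ok
  c1: data parity 0, sent cp 0 → ok
  c2: data parity 1, sent cp 1 → ok
  c3: data parity 1, sent cp 0 → mismatch
  c4: data parity 1, sent cp 1 → ok
Exactly one row (r1) and one column (c3) fail → the flipped bit is at their intersection.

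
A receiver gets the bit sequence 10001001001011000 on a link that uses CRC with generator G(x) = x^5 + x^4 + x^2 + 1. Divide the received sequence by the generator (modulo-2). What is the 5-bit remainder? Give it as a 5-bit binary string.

00000

Modulo-2 division of 10001001001011000 by 110101:
  pos 0: 100010 XOR 110101 = 010111
  pos 1: 101110 XOR 110101 = 011011
  pos 2: 110111 XOR 110101 = 000010
  pos 6: 100010 XOR 110101 = 010111
  pos 7: 101111 XOR 110101 = 011010
  pos 8: 110101 XOR 110101 = 000000
Remainder = 00000 (zero — the frame passes the CRC check).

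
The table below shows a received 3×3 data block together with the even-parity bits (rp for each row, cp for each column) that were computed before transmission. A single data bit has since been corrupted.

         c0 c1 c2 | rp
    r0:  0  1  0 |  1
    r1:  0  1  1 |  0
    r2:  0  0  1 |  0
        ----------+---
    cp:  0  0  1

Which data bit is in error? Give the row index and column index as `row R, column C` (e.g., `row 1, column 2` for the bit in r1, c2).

Recompute each row's even parity and compare to rp:
  r0: data parity 1, sent rp 1 → ok
  r1: data parity 0, sent rp 0 → ok
  r2: data parity 1, sent rp 0 → mismatch
Recompute each column's even parity and compare to cp:
  c0: data parity 0, sent cp 0 → ok
  c1: data parity 0, sent cp 0 → ok
  c2: data parity 0, sent cp 1 → mismatch
Exactly one row (r2) and one column (c2) fail → the flipped bit is at their intersection.

row 2, column 2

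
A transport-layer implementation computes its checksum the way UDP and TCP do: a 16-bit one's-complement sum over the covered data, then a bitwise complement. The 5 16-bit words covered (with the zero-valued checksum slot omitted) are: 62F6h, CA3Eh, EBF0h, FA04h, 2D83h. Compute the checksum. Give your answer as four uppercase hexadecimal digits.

BF51

One's-complement addition (fold any carry out of bit 15 back into bit 0):
  0x62F6 + 0xCA3E = 0x12D34 → wrap carry → 0x2D35
  0x2D35 + 0xEBF0 = 0x11925 → wrap carry → 0x1926
  0x1926 + 0xFA04 = 0x1132A → wrap carry → 0x132B
  0x132B + 0x2D83 = 0x040AE
One's-complement sum = 0x40AE.
Checksum = ~0x40AE & 0xFFFF = 0xBF51.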